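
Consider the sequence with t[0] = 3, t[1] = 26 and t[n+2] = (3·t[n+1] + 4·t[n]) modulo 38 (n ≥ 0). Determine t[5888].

t[0] = 3, t[1] = 26, t[2] = 14, t[3] = 32, t[4] = 0, t[5] = 14, t[6] = 4, t[7] = 30, t[8] = 30, t[9] = 20, t[10] = 28, t[11] = 12, t[12] = 34, t[13] = 36, t[14] = 16, t[15] = 2, t[16] = 32, t[17] = 28, t[18] = 22, t[19] = 26, t[20] = 14.
Since (t[19], t[20]) = (t[1], t[2]) = (26, 14) (two consecutive terms determine the rest), the sequence is eventually periodic: after a pre-period of length 1 it cycles with period 18.
For n ≥ 1, t[n] depends only on (n - 1) mod 18. (5888 - 1) mod 18 = 1, so t[5888] = t[2] = 14.

14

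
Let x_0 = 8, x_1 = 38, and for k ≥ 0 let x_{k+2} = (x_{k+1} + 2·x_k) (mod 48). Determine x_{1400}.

30

x_0 = 8; x_1 = 38; x_2 = 6; x_3 = 34; x_4 = 46; x_5 = 18; x_6 = 14; x_7 = 2; x_8 = 30; x_9 = 34; x_{10} = 46.
Since (x_9, x_{10}) = (x_3, x_4) = (34, 46) (two consecutive terms determine the rest), the sequence is eventually periodic: after a pre-period of length 3 it cycles with period 6.
For k ≥ 3, x_k depends only on (k - 3) mod 6. (1400 - 3) mod 6 = 5, so x_{1400} = x_8 = 30.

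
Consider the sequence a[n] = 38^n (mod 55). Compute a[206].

We have a[0] = 1; a[1] = 38; a[2] = 14; a[3] = 37; a[4] = 31; a[5] = 23; a[6] = 49; a[7] = 47; a[8] = 26; a[9] = 53; a[10] = 34; a[11] = 27; a[12] = 36; a[13] = 48; a[14] = 9; a[15] = 12; a[16] = 16; a[17] = 3; a[18] = 4; a[19] = 42; a[20] = 1.
The sequence repeats with period 20.
(206 - 0) mod 20 = 6, so a[206] = a[6] = 49.

49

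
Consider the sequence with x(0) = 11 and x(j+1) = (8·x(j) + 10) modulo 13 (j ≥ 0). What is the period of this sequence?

4

x(0) = 11, x(1) = 7, x(2) = 1, x(3) = 5, x(4) = 11.
The sequence repeats with period 4.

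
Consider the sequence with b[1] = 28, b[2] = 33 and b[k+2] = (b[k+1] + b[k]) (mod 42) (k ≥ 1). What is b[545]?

7

We have b[1] = 28; b[2] = 33; b[3] = 19; b[4] = 10; b[5] = 29; b[6] = 39; b[7] = 26; b[8] = 23; b[9] = 7; b[10] = 30; b[11] = 37; b[12] = 25; b[13] = 20; b[14] = 3; b[15] = 23; b[16] = 26; b[17] = 7; b[18] = 33; b[19] = 40; b[20] = 31; b[21] = 29; b[22] = 18; b[23] = 5; b[24] = 23; b[25] = 28; b[26] = 9; b[27] = 37; b[28] = 4; b[29] = 41; b[30] = 3; b[31] = 2; b[32] = 5; b[33] = 7; b[34] = 12; b[35] = 19; b[36] = 31; b[37] = 8; b[38] = 39; b[39] = 5; b[40] = 2; b[41] = 7; b[42] = 9; b[43] = 16; b[44] = 25; b[45] = 41; b[46] = 24; b[47] = 23; b[48] = 5; b[49] = 28; b[50] = 33.
The sequence repeats with period 48.
So b[545] = b[1 + ((545-1) mod 48)] = b[17] = 7.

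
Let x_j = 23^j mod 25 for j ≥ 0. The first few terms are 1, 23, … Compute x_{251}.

x_0 = 1; x_1 = 23; x_2 = 4; x_3 = 17; x_4 = 16; x_5 = 18; x_6 = 14; x_7 = 22; x_8 = 6; x_9 = 13; x_{10} = 24; x_{11} = 2; x_{12} = 21; x_{13} = 8; x_{14} = 9; x_{15} = 7; x_{16} = 11; x_{17} = 3; x_{18} = 19; x_{19} = 12; x_{20} = 1.
The sequence repeats with period 20.
(251 - 0) mod 20 = 11, so x_{251} = x_{11} = 2.

2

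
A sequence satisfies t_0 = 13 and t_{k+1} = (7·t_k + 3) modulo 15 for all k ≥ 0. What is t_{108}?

Listing terms: t_0 = 13; t_1 = 4; t_2 = 1; t_3 = 10; t_4 = 13.
Since t_4 = t_0 = 13, the sequence is periodic with period 4.
(108 - 0) mod 4 = 0, so t_{108} = t_0 = 13.

13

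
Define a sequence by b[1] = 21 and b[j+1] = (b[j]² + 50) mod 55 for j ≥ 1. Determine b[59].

6

Computing terms: b[1] = 21, b[2] = 51, b[3] = 11, b[4] = 6, b[5] = 31, b[6] = 21.
The sequence repeats with period 5.
So b[59] = b[1 + ((59-1) mod 5)] = b[4] = 6.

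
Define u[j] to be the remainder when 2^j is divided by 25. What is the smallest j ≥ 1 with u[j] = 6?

8

Listing terms: u[0] = 1, u[1] = 2, u[2] = 4, u[3] = 8, u[4] = 16, u[5] = 7, u[6] = 14, u[7] = 3, u[8] = 6, u[9] = 12, u[10] = 24, u[11] = 23, u[12] = 21, u[13] = 17, u[14] = 9, u[15] = 18, u[16] = 11, u[17] = 22, u[18] = 19, u[19] = 13, u[20] = 1.
The sequence repeats with period 20.
The value 6 first appears (with j ≥ 1) at u[8].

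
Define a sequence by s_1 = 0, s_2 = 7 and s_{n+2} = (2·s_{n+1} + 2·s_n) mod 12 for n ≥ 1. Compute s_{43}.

Computing terms: s_1 = 0, s_2 = 7, s_3 = 2, s_4 = 6, s_5 = 4, s_6 = 8, s_7 = 0, s_8 = 4, s_9 = 8.
Since (s_8, s_9) = (s_5, s_6) = (4, 8) (two consecutive terms determine the rest), the sequence is eventually periodic: after a pre-period of length 4 it cycles with period 3.
For n ≥ 5, s_n depends only on (n - 5) mod 3. (43 - 5) mod 3 = 2, so s_{43} = s_7 = 0.

0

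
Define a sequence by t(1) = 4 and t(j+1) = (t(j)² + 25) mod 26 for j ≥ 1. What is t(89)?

Listing terms: t(1) = 4, t(2) = 15, t(3) = 16, t(4) = 21, t(5) = 24, t(6) = 3, t(7) = 8, t(8) = 11, t(9) = 16.
Since t(9) = t(3) = 16, the sequence is eventually periodic: after a pre-period of length 2 it cycles with period 6.
For j ≥ 3, t(j) depends only on (j - 3) mod 6. (89 - 3) mod 6 = 2, so t(89) = t(5) = 24.

24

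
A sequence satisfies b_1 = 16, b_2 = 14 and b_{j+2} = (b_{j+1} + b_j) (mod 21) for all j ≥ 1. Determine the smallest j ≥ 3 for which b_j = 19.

b_1 = 16; b_2 = 14; b_3 = 9; b_4 = 2; b_5 = 11; b_6 = 13; b_7 = 3; b_8 = 16; b_9 = 19; b_{10} = 14; b_{11} = 12; b_{12} = 5; b_{13} = 17; b_{14} = 1; b_{15} = 18; b_{16} = 19; b_{17} = 16; b_{18} = 14.
The sequence repeats with period 16.
The value 19 first appears (with j ≥ 3) at b_9.

9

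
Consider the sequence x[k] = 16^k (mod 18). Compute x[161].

4

Listing terms: x[1] = 16,  x[2] = 4,  x[3] = 10,  x[4] = 16.
The sequence repeats with period 3.
So x[161] = x[1 + ((161-1) mod 3)] = x[2] = 4.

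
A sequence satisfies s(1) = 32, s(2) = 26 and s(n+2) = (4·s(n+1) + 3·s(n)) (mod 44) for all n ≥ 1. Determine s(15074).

34

We have s(1) = 32, s(2) = 26, s(3) = 24, s(4) = 42, s(5) = 20, s(6) = 30, s(7) = 4, s(8) = 18, s(9) = 40, s(10) = 38, s(11) = 8, s(12) = 14, s(13) = 36, s(14) = 10, s(15) = 16, s(16) = 6, s(17) = 28, s(18) = 42, s(19) = 32, s(20) = 34, s(21) = 12, s(22) = 18, s(23) = 20, s(24) = 2, s(25) = 24, s(26) = 14, s(27) = 40, s(28) = 26, s(29) = 4, s(30) = 6, s(31) = 36, s(32) = 30, s(33) = 8, s(34) = 34, s(35) = 28, s(36) = 38, s(37) = 16, s(38) = 2, s(39) = 12, s(40) = 10, s(41) = 32, s(42) = 26.
Since (s(41), s(42)) = (s(1), s(2)) = (32, 26) (two consecutive terms determine the rest), the sequence is periodic with period 40.
So s(15074) = s(1 + ((15074-1) mod 40)) = s(34) = 34.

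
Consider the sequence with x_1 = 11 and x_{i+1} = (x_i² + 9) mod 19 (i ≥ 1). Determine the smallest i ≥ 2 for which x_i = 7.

8

Computing terms: x_1 = 11; x_2 = 16; x_3 = 18; x_4 = 10; x_5 = 14; x_6 = 15; x_7 = 6; x_8 = 7; x_9 = 1; x_{10} = 10.
Since x_{10} = x_4 = 10, the sequence is eventually periodic: after a pre-period of length 3 it cycles with period 6.
The value 7 first appears (with i ≥ 2) at x_8.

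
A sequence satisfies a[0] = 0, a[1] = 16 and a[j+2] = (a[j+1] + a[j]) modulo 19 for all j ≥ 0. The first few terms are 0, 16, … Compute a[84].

Listing terms: a[0] = 0; a[1] = 16; a[2] = 16; a[3] = 13; a[4] = 10; a[5] = 4; a[6] = 14; a[7] = 18; a[8] = 13; a[9] = 12; a[10] = 6; a[11] = 18; a[12] = 5; a[13] = 4; a[14] = 9; a[15] = 13; a[16] = 3; a[17] = 16; a[18] = 0; a[19] = 16.
Since (a[18], a[19]) = (a[0], a[1]) = (0, 16) (two consecutive terms determine the rest), the sequence is periodic with period 18.
(84 - 0) mod 18 = 12, so a[84] = a[12] = 5.

5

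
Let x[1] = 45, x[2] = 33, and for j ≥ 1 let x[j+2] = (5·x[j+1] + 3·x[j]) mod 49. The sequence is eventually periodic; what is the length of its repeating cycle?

21

Listing terms: x[1] = 45; x[2] = 33; x[3] = 6; x[4] = 31; x[5] = 26; x[6] = 27; x[7] = 17; x[8] = 19; x[9] = 48; x[10] = 3; x[11] = 12; x[12] = 20; x[13] = 38; x[14] = 5; x[15] = 41; x[16] = 24; x[17] = 47; x[18] = 13; x[19] = 10; x[20] = 40; x[21] = 34; x[22] = 45; x[23] = 33.
Since (x[22], x[23]) = (x[1], x[2]) = (45, 33) (two consecutive terms determine the rest), the sequence is periodic with period 21.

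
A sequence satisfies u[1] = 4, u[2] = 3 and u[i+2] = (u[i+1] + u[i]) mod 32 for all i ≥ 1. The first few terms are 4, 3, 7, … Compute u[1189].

We have u[1] = 4,  u[2] = 3,  u[3] = 7,  u[4] = 10,  u[5] = 17,  u[6] = 27,  u[7] = 12,  u[8] = 7,  u[9] = 19,  u[10] = 26,  u[11] = 13,  u[12] = 7,  u[13] = 20,  u[14] = 27,  u[15] = 15,  u[16] = 10,  u[17] = 25,  u[18] = 3,  u[19] = 28,  u[20] = 31,  u[21] = 27,  u[22] = 26,  u[23] = 21,  u[24] = 15,  u[25] = 4,  u[26] = 19,  u[27] = 23,  u[28] = 10,  u[29] = 1,  u[30] = 11,  u[31] = 12,  u[32] = 23,  u[33] = 3,  u[34] = 26,  u[35] = 29,  u[36] = 23,  u[37] = 20,  u[38] = 11,  u[39] = 31,  u[40] = 10,  u[41] = 9,  u[42] = 19,  u[43] = 28,  u[44] = 15,  u[45] = 11,  u[46] = 26,  u[47] = 5,  u[48] = 31,  u[49] = 4,  u[50] = 3.
The sequence repeats with period 48.
(1189 - 1) mod 48 = 36, so u[1189] = u[37] = 20.

20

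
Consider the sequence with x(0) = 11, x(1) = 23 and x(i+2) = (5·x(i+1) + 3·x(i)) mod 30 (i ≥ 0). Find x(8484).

Computing terms: x(0) = 11, x(1) = 23, x(2) = 28, x(3) = 29, x(4) = 19, x(5) = 2, x(6) = 7, x(7) = 11, x(8) = 16, x(9) = 23, x(10) = 13, x(11) = 14, x(12) = 19, x(13) = 17, x(14) = 22, x(15) = 11, x(16) = 1, x(17) = 8, x(18) = 13, x(19) = 29, x(20) = 4, x(21) = 17, x(22) = 7, x(23) = 26, x(24) = 1, x(25) = 23, x(26) = 28.
Since (x(25), x(26)) = (x(1), x(2)) = (23, 28) (two consecutive terms determine the rest), the sequence is eventually periodic: after a pre-period of length 1 it cycles with period 24.
For i ≥ 1, x(i) depends only on (i - 1) mod 24. (8484 - 1) mod 24 = 11, so x(8484) = x(12) = 19.

19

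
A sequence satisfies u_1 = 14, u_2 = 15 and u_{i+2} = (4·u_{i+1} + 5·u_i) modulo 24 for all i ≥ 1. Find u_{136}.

19

u_1 = 14; u_2 = 15; u_3 = 10; u_4 = 19; u_5 = 6; u_6 = 23; u_7 = 2; u_8 = 3; u_9 = 22; u_{10} = 7; u_{11} = 18; u_{12} = 11; u_{13} = 14; u_{14} = 15.
Since (u_{13}, u_{14}) = (u_1, u_2) = (14, 15) (two consecutive terms determine the rest), the sequence is periodic with period 12.
So u_{136} = u_{1 + ((136-1) mod 12)} = u_4 = 19.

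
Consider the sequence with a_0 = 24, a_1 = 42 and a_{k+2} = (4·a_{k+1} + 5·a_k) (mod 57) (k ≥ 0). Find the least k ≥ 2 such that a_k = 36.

9

a_0 = 24; a_1 = 42; a_2 = 3; a_3 = 51; a_4 = 48; a_5 = 48; a_6 = 33; a_7 = 30; a_8 = 0; a_9 = 36; a_{10} = 30; a_{11} = 15; a_{12} = 39; a_{13} = 3; a_{14} = 36; a_{15} = 45; a_{16} = 18; a_{17} = 12; a_{18} = 24; a_{19} = 42.
The sequence repeats with period 18.
The value 36 first appears (with k ≥ 2) at a_9.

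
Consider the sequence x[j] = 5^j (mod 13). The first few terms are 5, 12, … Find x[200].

1

Listing terms: x[1] = 5, x[2] = 12, x[3] = 8, x[4] = 1, x[5] = 5.
The sequence repeats with period 4.
So x[200] = x[1 + ((200-1) mod 4)] = x[4] = 1.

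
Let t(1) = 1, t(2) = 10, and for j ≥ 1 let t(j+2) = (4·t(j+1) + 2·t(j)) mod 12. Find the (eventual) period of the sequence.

Computing terms: t(1) = 1; t(2) = 10; t(3) = 6; t(4) = 8; t(5) = 8; t(6) = 0; t(7) = 4; t(8) = 4; t(9) = 0; t(10) = 8; t(11) = 8.
Since (t(10), t(11)) = (t(4), t(5)) = (8, 8) (two consecutive terms determine the rest), the sequence is eventually periodic: after a pre-period of length 3 it cycles with period 6.

6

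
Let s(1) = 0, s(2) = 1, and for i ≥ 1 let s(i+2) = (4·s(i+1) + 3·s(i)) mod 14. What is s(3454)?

Listing terms: s(1) = 0,  s(2) = 1,  s(3) = 4,  s(4) = 5,  s(5) = 4,  s(6) = 3,  s(7) = 10,  s(8) = 7,  s(9) = 2,  s(10) = 1,  s(11) = 10,  s(12) = 1,  s(13) = 6,  s(14) = 13,  s(15) = 0,  s(16) = 11,  s(17) = 2,  s(18) = 13,  s(19) = 2,  s(20) = 5,  s(21) = 12,  s(22) = 7,  s(23) = 8,  s(24) = 11,  s(25) = 12,  s(26) = 11,  s(27) = 10,  s(28) = 3,  s(29) = 0,  s(30) = 9,  s(31) = 8,  s(32) = 3,  s(33) = 8,  s(34) = 13,  s(35) = 6,  s(36) = 7,  s(37) = 4,  s(38) = 9,  s(39) = 6,  s(40) = 9,  s(41) = 12,  s(42) = 5,  s(43) = 0,  s(44) = 1.
Since (s(43), s(44)) = (s(1), s(2)) = (0, 1) (two consecutive terms determine the rest), the sequence is periodic with period 42.
(3454 - 1) mod 42 = 9, so s(3454) = s(10) = 1.

1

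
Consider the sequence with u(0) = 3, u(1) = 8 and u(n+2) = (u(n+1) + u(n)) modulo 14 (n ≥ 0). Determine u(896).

u(0) = 3,  u(1) = 8,  u(2) = 11,  u(3) = 5,  u(4) = 2,  u(5) = 7,  u(6) = 9,  u(7) = 2,  u(8) = 11,  u(9) = 13,  u(10) = 10,  u(11) = 9,  u(12) = 5,  u(13) = 0,  u(14) = 5,  u(15) = 5,  u(16) = 10,  u(17) = 1,  u(18) = 11,  u(19) = 12,  u(20) = 9,  u(21) = 7,  u(22) = 2,  u(23) = 9,  u(24) = 11,  u(25) = 6,  u(26) = 3,  u(27) = 9,  u(28) = 12,  u(29) = 7,  u(30) = 5,  u(31) = 12,  u(32) = 3,  u(33) = 1,  u(34) = 4,  u(35) = 5,  u(36) = 9,  u(37) = 0,  u(38) = 9,  u(39) = 9,  u(40) = 4,  u(41) = 13,  u(42) = 3,  u(43) = 2,  u(44) = 5,  u(45) = 7,  u(46) = 12,  u(47) = 5,  u(48) = 3,  u(49) = 8.
Since (u(48), u(49)) = (u(0), u(1)) = (3, 8) (two consecutive terms determine the rest), the sequence is periodic with period 48.
(896 - 0) mod 48 = 32, so u(896) = u(32) = 3.

3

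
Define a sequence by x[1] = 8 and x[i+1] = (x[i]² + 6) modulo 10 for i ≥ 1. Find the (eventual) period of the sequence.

x[1] = 8; x[2] = 0; x[3] = 6; x[4] = 2; x[5] = 0.
Since x[5] = x[2] = 0, the sequence is eventually periodic: after a pre-period of length 1 it cycles with period 3.

3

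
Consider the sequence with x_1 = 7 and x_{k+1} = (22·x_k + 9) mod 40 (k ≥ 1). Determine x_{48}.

19

We have x_1 = 7, x_2 = 3, x_3 = 35, x_4 = 19, x_5 = 27, x_6 = 3.
Since x_6 = x_2 = 3, the sequence is eventually periodic: after a pre-period of length 1 it cycles with period 4.
For k ≥ 2, x_k depends only on (k - 2) mod 4. (48 - 2) mod 4 = 2, so x_{48} = x_4 = 19.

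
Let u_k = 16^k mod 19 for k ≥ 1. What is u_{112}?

5

We have u_1 = 16,  u_2 = 9,  u_3 = 11,  u_4 = 5,  u_5 = 4,  u_6 = 7,  u_7 = 17,  u_8 = 6,  u_9 = 1,  u_{10} = 16.
Since u_{10} = u_1 = 16, the sequence is periodic with period 9.
So u_{112} = u_{1 + ((112-1) mod 9)} = u_4 = 5.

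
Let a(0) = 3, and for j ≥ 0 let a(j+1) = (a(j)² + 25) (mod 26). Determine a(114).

Computing terms: a(0) = 3; a(1) = 8; a(2) = 11; a(3) = 16; a(4) = 21; a(5) = 24; a(6) = 3.
The sequence repeats with period 6.
(114 - 0) mod 6 = 0, so a(114) = a(0) = 3.

3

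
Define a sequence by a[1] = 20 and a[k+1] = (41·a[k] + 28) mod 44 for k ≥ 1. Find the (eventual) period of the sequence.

10

a[1] = 20,  a[2] = 12,  a[3] = 36,  a[4] = 8,  a[5] = 4,  a[6] = 16,  a[7] = 24,  a[8] = 0,  a[9] = 28,  a[10] = 32,  a[11] = 20.
Since a[11] = a[1] = 20, the sequence is periodic with period 10.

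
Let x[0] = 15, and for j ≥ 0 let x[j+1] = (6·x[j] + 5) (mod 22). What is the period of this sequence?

10

x[0] = 15, x[1] = 7, x[2] = 3, x[3] = 1, x[4] = 11, x[5] = 5, x[6] = 13, x[7] = 17, x[8] = 19, x[9] = 9, x[10] = 15.
The sequence repeats with period 10.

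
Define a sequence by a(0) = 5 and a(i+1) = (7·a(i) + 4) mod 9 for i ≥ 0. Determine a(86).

1

Computing terms: a(0) = 5, a(1) = 3, a(2) = 7, a(3) = 8, a(4) = 6, a(5) = 1, a(6) = 2, a(7) = 0, a(8) = 4, a(9) = 5.
Since a(9) = a(0) = 5, the sequence is periodic with period 9.
So a(86) = a(0 + ((86-0) mod 9)) = a(5) = 1.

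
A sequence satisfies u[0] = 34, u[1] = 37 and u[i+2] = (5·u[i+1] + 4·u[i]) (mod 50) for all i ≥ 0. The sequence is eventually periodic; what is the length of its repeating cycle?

20

We have u[0] = 34; u[1] = 37; u[2] = 21; u[3] = 3; u[4] = 49; u[5] = 7; u[6] = 31; u[7] = 33; u[8] = 39; u[9] = 27; u[10] = 41; u[11] = 13; u[12] = 29; u[13] = 47; u[14] = 1; u[15] = 43; u[16] = 19; u[17] = 17; u[18] = 11; u[19] = 23; u[20] = 9; u[21] = 37; u[22] = 21.
Since (u[21], u[22]) = (u[1], u[2]) = (37, 21) (two consecutive terms determine the rest), the sequence is eventually periodic: after a pre-period of length 1 it cycles with period 20.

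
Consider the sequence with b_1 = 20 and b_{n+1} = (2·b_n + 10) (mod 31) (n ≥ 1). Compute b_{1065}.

Listing terms: b_1 = 20,  b_2 = 19,  b_3 = 17,  b_4 = 13,  b_5 = 5,  b_6 = 20.
The sequence repeats with period 5.
So b_{1065} = b_{1 + ((1065-1) mod 5)} = b_5 = 5.

5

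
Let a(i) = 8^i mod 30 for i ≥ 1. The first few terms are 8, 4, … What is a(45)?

8

We have a(1) = 8; a(2) = 4; a(3) = 2; a(4) = 16; a(5) = 8.
The sequence repeats with period 4.
So a(45) = a(1 + ((45-1) mod 4)) = a(1) = 8.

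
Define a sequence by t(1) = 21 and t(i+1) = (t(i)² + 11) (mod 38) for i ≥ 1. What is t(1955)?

t(1) = 21,  t(2) = 34,  t(3) = 27,  t(4) = 18,  t(5) = 31,  t(6) = 22,  t(7) = 1,  t(8) = 12,  t(9) = 3,  t(10) = 20,  t(11) = 31.
Since t(11) = t(5) = 31, the sequence is eventually periodic: after a pre-period of length 4 it cycles with period 6.
For i ≥ 5, t(i) depends only on (i - 5) mod 6. (1955 - 5) mod 6 = 0, so t(1955) = t(5) = 31.

31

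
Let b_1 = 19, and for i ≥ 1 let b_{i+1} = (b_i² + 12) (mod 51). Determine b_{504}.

b_1 = 19; b_2 = 16; b_3 = 13; b_4 = 28; b_5 = 31; b_6 = 4; b_7 = 28.
Since b_7 = b_4 = 28, the sequence is eventually periodic: after a pre-period of length 3 it cycles with period 3.
For i ≥ 4, b_i depends only on (i - 4) mod 3. (504 - 4) mod 3 = 2, so b_{504} = b_6 = 4.

4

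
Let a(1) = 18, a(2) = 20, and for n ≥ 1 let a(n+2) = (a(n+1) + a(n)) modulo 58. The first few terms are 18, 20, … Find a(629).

a(1) = 18,  a(2) = 20,  a(3) = 38,  a(4) = 0,  a(5) = 38,  a(6) = 38,  a(7) = 18,  a(8) = 56,  a(9) = 16,  a(10) = 14,  a(11) = 30,  a(12) = 44,  a(13) = 16,  a(14) = 2,  a(15) = 18,  a(16) = 20.
The sequence repeats with period 14.
So a(629) = a(1 + ((629-1) mod 14)) = a(13) = 16.

16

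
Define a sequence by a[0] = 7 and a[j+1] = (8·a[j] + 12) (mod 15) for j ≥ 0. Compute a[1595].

Computing terms: a[0] = 7, a[1] = 8, a[2] = 1, a[3] = 5, a[4] = 7.
Since a[4] = a[0] = 7, the sequence is periodic with period 4.
(1595 - 0) mod 4 = 3, so a[1595] = a[3] = 5.

5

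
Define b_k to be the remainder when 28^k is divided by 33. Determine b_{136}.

We have b_0 = 1; b_1 = 28; b_2 = 25; b_3 = 7; b_4 = 31; b_5 = 10; b_6 = 16; b_7 = 19; b_8 = 4; b_9 = 13; b_{10} = 1.
Since b_{10} = b_0 = 1, the sequence is periodic with period 10.
So b_{136} = b_{0 + ((136-0) mod 10)} = b_6 = 16.

16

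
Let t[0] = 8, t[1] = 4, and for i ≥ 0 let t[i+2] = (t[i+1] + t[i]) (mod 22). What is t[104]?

t[0] = 8, t[1] = 4, t[2] = 12, t[3] = 16, t[4] = 6, t[5] = 0, t[6] = 6, t[7] = 6, t[8] = 12, t[9] = 18, t[10] = 8, t[11] = 4.
The sequence repeats with period 10.
(104 - 0) mod 10 = 4, so t[104] = t[4] = 6.

6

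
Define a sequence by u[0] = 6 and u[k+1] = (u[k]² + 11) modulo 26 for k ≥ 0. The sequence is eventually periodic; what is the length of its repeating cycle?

We have u[0] = 6, u[1] = 21, u[2] = 10, u[3] = 7, u[4] = 8, u[5] = 23, u[6] = 20, u[7] = 21.
Since u[7] = u[1] = 21, the sequence is eventually periodic: after a pre-period of length 1 it cycles with period 6.

6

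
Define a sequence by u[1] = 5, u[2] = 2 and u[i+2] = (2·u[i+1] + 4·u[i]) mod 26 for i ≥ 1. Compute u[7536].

10

u[1] = 5; u[2] = 2; u[3] = 24; u[4] = 4; u[5] = 0; u[6] = 16; u[7] = 6; u[8] = 24; u[9] = 20; u[10] = 6; u[11] = 14; u[12] = 0; u[13] = 4; u[14] = 8; u[15] = 6; u[16] = 18; u[17] = 8; u[18] = 10; u[19] = 0; u[20] = 14; u[21] = 2; u[22] = 8; u[23] = 24; u[24] = 2; u[25] = 22; u[26] = 0; u[27] = 10; u[28] = 20; u[29] = 2; u[30] = 6; u[31] = 20; u[32] = 12; u[33] = 0; u[34] = 22; u[35] = 18; u[36] = 20; u[37] = 8; u[38] = 18; u[39] = 16; u[40] = 0; u[41] = 12; u[42] = 24; u[43] = 18; u[44] = 2; u[45] = 24.
Since (u[44], u[45]) = (u[2], u[3]) = (2, 24) (two consecutive terms determine the rest), the sequence is eventually periodic: after a pre-period of length 1 it cycles with period 42.
For i ≥ 2, u[i] depends only on (i - 2) mod 42. (7536 - 2) mod 42 = 16, so u[7536] = u[18] = 10.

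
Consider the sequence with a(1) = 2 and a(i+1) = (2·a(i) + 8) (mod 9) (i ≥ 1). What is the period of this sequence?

Listing terms: a(1) = 2,  a(2) = 3,  a(3) = 5,  a(4) = 0,  a(5) = 8,  a(6) = 6,  a(7) = 2.
Since a(7) = a(1) = 2, the sequence is periodic with period 6.

6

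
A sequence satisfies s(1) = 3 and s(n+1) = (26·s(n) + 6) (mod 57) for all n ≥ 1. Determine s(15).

24

Computing terms: s(1) = 3,  s(2) = 27,  s(3) = 24,  s(4) = 3.
The sequence repeats with period 3.
So s(15) = s(1 + ((15-1) mod 3)) = s(3) = 24.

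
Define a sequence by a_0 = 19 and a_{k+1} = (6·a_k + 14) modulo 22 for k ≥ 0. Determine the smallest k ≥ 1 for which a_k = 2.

4

Listing terms: a_0 = 19, a_1 = 18, a_2 = 12, a_3 = 20, a_4 = 2, a_5 = 4, a_6 = 16, a_7 = 0, a_8 = 14, a_9 = 10, a_{10} = 8, a_{11} = 18.
Since a_{11} = a_1 = 18, the sequence is eventually periodic: after a pre-period of length 1 it cycles with period 10.
The value 2 first appears (with k ≥ 1) at a_4.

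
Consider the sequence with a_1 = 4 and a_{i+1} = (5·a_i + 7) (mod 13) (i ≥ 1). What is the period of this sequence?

4

We have a_1 = 4, a_2 = 1, a_3 = 12, a_4 = 2, a_5 = 4.
The sequence repeats with period 4.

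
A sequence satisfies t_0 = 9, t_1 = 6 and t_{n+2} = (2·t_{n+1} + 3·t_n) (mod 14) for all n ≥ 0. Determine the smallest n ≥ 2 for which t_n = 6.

7

We have t_0 = 9; t_1 = 6; t_2 = 11; t_3 = 12; t_4 = 1; t_5 = 10; t_6 = 9; t_7 = 6.
The sequence repeats with period 6.
The value 6 next appears (with n ≥ 2) at t_7.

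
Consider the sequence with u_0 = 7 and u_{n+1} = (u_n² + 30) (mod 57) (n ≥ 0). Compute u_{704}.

u_0 = 7,  u_1 = 22,  u_2 = 1,  u_3 = 31,  u_4 = 22.
Since u_4 = u_1 = 22, the sequence is eventually periodic: after a pre-period of length 1 it cycles with period 3.
For n ≥ 1, u_n depends only on (n - 1) mod 3. (704 - 1) mod 3 = 1, so u_{704} = u_2 = 1.

1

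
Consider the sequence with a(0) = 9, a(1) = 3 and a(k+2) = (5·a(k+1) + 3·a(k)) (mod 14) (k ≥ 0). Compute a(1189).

3

a(0) = 9,  a(1) = 3,  a(2) = 0,  a(3) = 9,  a(4) = 3.
Since (a(3), a(4)) = (a(0), a(1)) = (9, 3) (two consecutive terms determine the rest), the sequence is periodic with period 3.
So a(1189) = a(0 + ((1189-0) mod 3)) = a(1) = 3.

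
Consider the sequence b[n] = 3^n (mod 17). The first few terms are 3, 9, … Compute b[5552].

b[1] = 3; b[2] = 9; b[3] = 10; b[4] = 13; b[5] = 5; b[6] = 15; b[7] = 11; b[8] = 16; b[9] = 14; b[10] = 8; b[11] = 7; b[12] = 4; b[13] = 12; b[14] = 2; b[15] = 6; b[16] = 1; b[17] = 3.
Since b[17] = b[1] = 3, the sequence is periodic with period 16.
So b[5552] = b[1 + ((5552-1) mod 16)] = b[16] = 1.

1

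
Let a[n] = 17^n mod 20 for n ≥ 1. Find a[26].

9

Computing terms: a[1] = 17, a[2] = 9, a[3] = 13, a[4] = 1, a[5] = 17.
Since a[5] = a[1] = 17, the sequence is periodic with period 4.
(26 - 1) mod 4 = 1, so a[26] = a[2] = 9.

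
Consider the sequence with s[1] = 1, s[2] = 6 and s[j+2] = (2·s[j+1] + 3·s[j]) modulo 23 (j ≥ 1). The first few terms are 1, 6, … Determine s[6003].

s[1] = 1, s[2] = 6, s[3] = 15, s[4] = 2, s[5] = 3, s[6] = 12, s[7] = 10, s[8] = 10, s[9] = 4, s[10] = 15, s[11] = 19, s[12] = 14, s[13] = 16, s[14] = 5, s[15] = 12, s[16] = 16, s[17] = 22, s[18] = 0, s[19] = 20, s[20] = 17, s[21] = 2, s[22] = 9, s[23] = 1, s[24] = 6.
The sequence repeats with period 22.
So s[6003] = s[1 + ((6003-1) mod 22)] = s[19] = 20.

20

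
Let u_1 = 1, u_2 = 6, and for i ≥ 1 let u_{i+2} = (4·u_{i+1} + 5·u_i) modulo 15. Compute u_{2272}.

11

u_1 = 1,  u_2 = 6,  u_3 = 14,  u_4 = 11,  u_5 = 9,  u_6 = 1,  u_7 = 4,  u_8 = 6,  u_9 = 14.
Since (u_8, u_9) = (u_2, u_3) = (6, 14) (two consecutive terms determine the rest), the sequence is eventually periodic: after a pre-period of length 1 it cycles with period 6.
For i ≥ 2, u_i depends only on (i - 2) mod 6. (2272 - 2) mod 6 = 2, so u_{2272} = u_4 = 11.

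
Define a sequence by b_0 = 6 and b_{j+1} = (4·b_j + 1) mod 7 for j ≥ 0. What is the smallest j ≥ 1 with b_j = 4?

1

b_0 = 6, b_1 = 4, b_2 = 3, b_3 = 6.
The sequence repeats with period 3.
The value 4 first appears (with j ≥ 1) at b_1.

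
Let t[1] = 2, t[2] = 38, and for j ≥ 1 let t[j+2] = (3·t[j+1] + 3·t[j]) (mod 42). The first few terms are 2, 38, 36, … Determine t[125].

18

Listing terms: t[1] = 2; t[2] = 38; t[3] = 36; t[4] = 12; t[5] = 18; t[6] = 6; t[7] = 30; t[8] = 24; t[9] = 36; t[10] = 12.
Since (t[9], t[10]) = (t[3], t[4]) = (36, 12) (two consecutive terms determine the rest), the sequence is eventually periodic: after a pre-period of length 2 it cycles with period 6.
For j ≥ 3, t[j] depends only on (j - 3) mod 6. (125 - 3) mod 6 = 2, so t[125] = t[5] = 18.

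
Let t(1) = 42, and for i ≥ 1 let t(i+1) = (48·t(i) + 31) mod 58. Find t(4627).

We have t(1) = 42,  t(2) = 17,  t(3) = 35,  t(4) = 29,  t(5) = 31,  t(6) = 11,  t(7) = 37,  t(8) = 9,  t(9) = 57,  t(10) = 41,  t(11) = 27,  t(12) = 51,  t(13) = 43,  t(14) = 7,  t(15) = 19,  t(16) = 15,  t(17) = 55,  t(18) = 3,  t(19) = 1,  t(20) = 21,  t(21) = 53,  t(22) = 23,  t(23) = 33,  t(24) = 49,  t(25) = 5,  t(26) = 39,  t(27) = 47,  t(28) = 25,  t(29) = 13,  t(30) = 17.
Since t(30) = t(2) = 17, the sequence is eventually periodic: after a pre-period of length 1 it cycles with period 28.
For i ≥ 2, t(i) depends only on (i - 2) mod 28. (4627 - 2) mod 28 = 5, so t(4627) = t(7) = 37.

37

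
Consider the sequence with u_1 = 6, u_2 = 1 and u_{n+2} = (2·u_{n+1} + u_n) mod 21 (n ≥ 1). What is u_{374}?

Computing terms: u_1 = 6,  u_2 = 1,  u_3 = 8,  u_4 = 17,  u_5 = 0,  u_6 = 17,  u_7 = 13,  u_8 = 1,  u_9 = 15,  u_{10} = 10,  u_{11} = 14,  u_{12} = 17,  u_{13} = 6,  u_{14} = 8,  u_{15} = 1,  u_{16} = 10,  u_{17} = 0,  u_{18} = 10,  u_{19} = 20,  u_{20} = 8,  u_{21} = 15,  u_{22} = 17,  u_{23} = 7,  u_{24} = 10,  u_{25} = 6,  u_{26} = 1.
The sequence repeats with period 24.
So u_{374} = u_{1 + ((374-1) mod 24)} = u_{14} = 8.

8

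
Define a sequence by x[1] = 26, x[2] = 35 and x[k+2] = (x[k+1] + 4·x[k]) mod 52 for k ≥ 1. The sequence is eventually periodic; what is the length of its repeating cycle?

Listing terms: x[1] = 26, x[2] = 35, x[3] = 35, x[4] = 19, x[5] = 3, x[6] = 27, x[7] = 39, x[8] = 43, x[9] = 43, x[10] = 7, x[11] = 23, x[12] = 51, x[13] = 39, x[14] = 35, x[15] = 35.
Since (x[14], x[15]) = (x[2], x[3]) = (35, 35) (two consecutive terms determine the rest), the sequence is eventually periodic: after a pre-period of length 1 it cycles with period 12.

12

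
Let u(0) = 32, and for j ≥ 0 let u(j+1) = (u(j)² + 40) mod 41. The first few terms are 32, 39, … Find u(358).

We have u(0) = 32; u(1) = 39; u(2) = 3; u(3) = 8; u(4) = 22; u(5) = 32.
Since u(5) = u(0) = 32, the sequence is periodic with period 5.
So u(358) = u(0 + ((358-0) mod 5)) = u(3) = 8.

8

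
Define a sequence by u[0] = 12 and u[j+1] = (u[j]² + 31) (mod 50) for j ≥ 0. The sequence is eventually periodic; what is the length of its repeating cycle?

6

u[0] = 12,  u[1] = 25,  u[2] = 6,  u[3] = 17,  u[4] = 20,  u[5] = 31,  u[6] = 42,  u[7] = 45,  u[8] = 6.
Since u[8] = u[2] = 6, the sequence is eventually periodic: after a pre-period of length 2 it cycles with period 6.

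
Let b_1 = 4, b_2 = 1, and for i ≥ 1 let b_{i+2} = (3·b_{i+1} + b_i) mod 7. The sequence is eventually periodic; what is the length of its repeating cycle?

16

b_1 = 4; b_2 = 1; b_3 = 0; b_4 = 1; b_5 = 3; b_6 = 3; b_7 = 5; b_8 = 4; b_9 = 3; b_{10} = 6; b_{11} = 0; b_{12} = 6; b_{13} = 4; b_{14} = 4; b_{15} = 2; b_{16} = 3; b_{17} = 4; b_{18} = 1.
The sequence repeats with period 16.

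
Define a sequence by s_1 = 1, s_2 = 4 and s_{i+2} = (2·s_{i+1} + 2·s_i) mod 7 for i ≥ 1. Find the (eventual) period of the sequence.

We have s_1 = 1; s_2 = 4; s_3 = 3; s_4 = 0; s_5 = 6; s_6 = 5; s_7 = 1; s_8 = 5; s_9 = 5; s_{10} = 6; s_{11} = 1; s_{12} = 0; s_{13} = 2; s_{14} = 4; s_{15} = 5; s_{16} = 4; s_{17} = 4; s_{18} = 2; s_{19} = 5; s_{20} = 0; s_{21} = 3; s_{22} = 6; s_{23} = 4; s_{24} = 6; s_{25} = 6; s_{26} = 3; s_{27} = 4; s_{28} = 0; s_{29} = 1; s_{30} = 2; s_{31} = 6; s_{32} = 2; s_{33} = 2; s_{34} = 1; s_{35} = 6; s_{36} = 0; s_{37} = 5; s_{38} = 3; s_{39} = 2; s_{40} = 3; s_{41} = 3; s_{42} = 5; s_{43} = 2; s_{44} = 0; s_{45} = 4; s_{46} = 1; s_{47} = 3; s_{48} = 1; s_{49} = 1; s_{50} = 4.
The sequence repeats with period 48.

48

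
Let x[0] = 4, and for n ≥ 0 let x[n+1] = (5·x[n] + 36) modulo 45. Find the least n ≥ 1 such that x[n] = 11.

We have x[0] = 4,  x[1] = 11,  x[2] = 1,  x[3] = 41,  x[4] = 16,  x[5] = 26,  x[6] = 31,  x[7] = 11.
Since x[7] = x[1] = 11, the sequence is eventually periodic: after a pre-period of length 1 it cycles with period 6.
The value 11 first appears (with n ≥ 1) at x[1].

1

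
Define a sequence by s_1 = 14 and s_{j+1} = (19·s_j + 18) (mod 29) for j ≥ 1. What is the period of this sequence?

s_1 = 14, s_2 = 23, s_3 = 20, s_4 = 21, s_5 = 11, s_6 = 24, s_7 = 10, s_8 = 5, s_9 = 26, s_{10} = 19, s_{11} = 2, s_{12} = 27, s_{13} = 9, s_{14} = 15, s_{15} = 13, s_{16} = 4, s_{17} = 7, s_{18} = 6, s_{19} = 16, s_{20} = 3, s_{21} = 17, s_{22} = 22, s_{23} = 1, s_{24} = 8, s_{25} = 25, s_{26} = 0, s_{27} = 18, s_{28} = 12, s_{29} = 14.
The sequence repeats with period 28.

28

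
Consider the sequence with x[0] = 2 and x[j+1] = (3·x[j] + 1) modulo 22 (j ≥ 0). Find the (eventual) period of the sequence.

10

Listing terms: x[0] = 2, x[1] = 7, x[2] = 0, x[3] = 1, x[4] = 4, x[5] = 13, x[6] = 18, x[7] = 11, x[8] = 12, x[9] = 15, x[10] = 2.
Since x[10] = x[0] = 2, the sequence is periodic with period 10.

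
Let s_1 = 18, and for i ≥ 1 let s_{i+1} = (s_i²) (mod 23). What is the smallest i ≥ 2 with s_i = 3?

5

s_1 = 18, s_2 = 2, s_3 = 4, s_4 = 16, s_5 = 3, s_6 = 9, s_7 = 12, s_8 = 6, s_9 = 13, s_{10} = 8, s_{11} = 18.
Since s_{11} = s_1 = 18, the sequence is periodic with period 10.
The value 3 first appears (with i ≥ 2) at s_5.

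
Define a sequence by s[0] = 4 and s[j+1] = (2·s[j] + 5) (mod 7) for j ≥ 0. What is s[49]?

6

We have s[0] = 4,  s[1] = 6,  s[2] = 3,  s[3] = 4.
Since s[3] = s[0] = 4, the sequence is periodic with period 3.
(49 - 0) mod 3 = 1, so s[49] = s[1] = 6.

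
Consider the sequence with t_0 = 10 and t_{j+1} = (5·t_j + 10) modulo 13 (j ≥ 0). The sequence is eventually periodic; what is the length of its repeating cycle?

4

t_0 = 10, t_1 = 8, t_2 = 11, t_3 = 0, t_4 = 10.
Since t_4 = t_0 = 10, the sequence is periodic with period 4.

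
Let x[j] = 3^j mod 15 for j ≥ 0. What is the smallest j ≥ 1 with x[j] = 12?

3

x[0] = 1, x[1] = 3, x[2] = 9, x[3] = 12, x[4] = 6, x[5] = 3.
Since x[5] = x[1] = 3, the sequence is eventually periodic: after a pre-period of length 1 it cycles with period 4.
The value 12 first appears (with j ≥ 1) at x[3].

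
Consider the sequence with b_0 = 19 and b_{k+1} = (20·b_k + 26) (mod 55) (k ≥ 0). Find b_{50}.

41

Listing terms: b_0 = 19; b_1 = 21; b_2 = 6; b_3 = 36; b_4 = 31; b_5 = 41; b_6 = 21.
Since b_6 = b_1 = 21, the sequence is eventually periodic: after a pre-period of length 1 it cycles with period 5.
For k ≥ 1, b_k depends only on (k - 1) mod 5. (50 - 1) mod 5 = 4, so b_{50} = b_5 = 41.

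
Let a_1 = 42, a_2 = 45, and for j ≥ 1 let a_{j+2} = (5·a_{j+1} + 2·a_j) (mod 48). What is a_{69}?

Listing terms: a_1 = 42,  a_2 = 45,  a_3 = 21,  a_4 = 3,  a_5 = 9,  a_6 = 3,  a_7 = 33,  a_8 = 27,  a_9 = 9,  a_{10} = 3.
Since (a_9, a_{10}) = (a_5, a_6) = (9, 3) (two consecutive terms determine the rest), the sequence is eventually periodic: after a pre-period of length 4 it cycles with period 4.
For j ≥ 5, a_j depends only on (j - 5) mod 4. (69 - 5) mod 4 = 0, so a_{69} = a_5 = 9.

9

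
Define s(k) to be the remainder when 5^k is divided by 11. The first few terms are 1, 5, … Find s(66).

5

We have s(0) = 1; s(1) = 5; s(2) = 3; s(3) = 4; s(4) = 9; s(5) = 1.
The sequence repeats with period 5.
(66 - 0) mod 5 = 1, so s(66) = s(1) = 5.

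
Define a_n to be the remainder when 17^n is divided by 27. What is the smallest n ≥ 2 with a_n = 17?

Computing terms: a_1 = 17; a_2 = 19; a_3 = 26; a_4 = 10; a_5 = 8; a_6 = 1; a_7 = 17.
Since a_7 = a_1 = 17, the sequence is periodic with period 6.
The value 17 next appears (with n ≥ 2) at a_7.

7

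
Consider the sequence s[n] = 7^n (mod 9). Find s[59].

We have s[1] = 7; s[2] = 4; s[3] = 1; s[4] = 7.
Since s[4] = s[1] = 7, the sequence is periodic with period 3.
(59 - 1) mod 3 = 1, so s[59] = s[2] = 4.

4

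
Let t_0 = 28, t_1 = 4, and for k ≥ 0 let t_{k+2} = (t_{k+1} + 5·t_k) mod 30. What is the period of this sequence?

6

t_0 = 28; t_1 = 4; t_2 = 24; t_3 = 14; t_4 = 14; t_5 = 24; t_6 = 4; t_7 = 4; t_8 = 24.
Since (t_7, t_8) = (t_1, t_2) = (4, 24) (two consecutive terms determine the rest), the sequence is eventually periodic: after a pre-period of length 1 it cycles with period 6.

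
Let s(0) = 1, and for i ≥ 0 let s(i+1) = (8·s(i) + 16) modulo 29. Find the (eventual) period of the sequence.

Computing terms: s(0) = 1, s(1) = 24, s(2) = 5, s(3) = 27, s(4) = 0, s(5) = 16, s(6) = 28, s(7) = 8, s(8) = 22, s(9) = 18, s(10) = 15, s(11) = 20, s(12) = 2, s(13) = 3, s(14) = 11, s(15) = 17, s(16) = 7, s(17) = 14, s(18) = 12, s(19) = 25, s(20) = 13, s(21) = 4, s(22) = 19, s(23) = 23, s(24) = 26, s(25) = 21, s(26) = 10, s(27) = 9, s(28) = 1.
The sequence repeats with period 28.

28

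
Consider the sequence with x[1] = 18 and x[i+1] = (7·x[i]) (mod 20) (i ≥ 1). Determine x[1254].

Listing terms: x[1] = 18, x[2] = 6, x[3] = 2, x[4] = 14, x[5] = 18.
Since x[5] = x[1] = 18, the sequence is periodic with period 4.
So x[1254] = x[1 + ((1254-1) mod 4)] = x[2] = 6.

6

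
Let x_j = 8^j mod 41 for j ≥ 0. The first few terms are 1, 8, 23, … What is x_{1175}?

32

x_0 = 1, x_1 = 8, x_2 = 23, x_3 = 20, x_4 = 37, x_5 = 9, x_6 = 31, x_7 = 2, x_8 = 16, x_9 = 5, x_{10} = 40, x_{11} = 33, x_{12} = 18, x_{13} = 21, x_{14} = 4, x_{15} = 32, x_{16} = 10, x_{17} = 39, x_{18} = 25, x_{19} = 36, x_{20} = 1.
Since x_{20} = x_0 = 1, the sequence is periodic with period 20.
(1175 - 0) mod 20 = 15, so x_{1175} = x_{15} = 32.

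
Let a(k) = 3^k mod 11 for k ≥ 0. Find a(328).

We have a(0) = 1,  a(1) = 3,  a(2) = 9,  a(3) = 5,  a(4) = 4,  a(5) = 1.
The sequence repeats with period 5.
So a(328) = a(0 + ((328-0) mod 5)) = a(3) = 5.

5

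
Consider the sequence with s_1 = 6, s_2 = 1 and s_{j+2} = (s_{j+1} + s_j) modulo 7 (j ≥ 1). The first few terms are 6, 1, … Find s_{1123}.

s_1 = 6,  s_2 = 1,  s_3 = 0,  s_4 = 1,  s_5 = 1,  s_6 = 2,  s_7 = 3,  s_8 = 5,  s_9 = 1,  s_{10} = 6,  s_{11} = 0,  s_{12} = 6,  s_{13} = 6,  s_{14} = 5,  s_{15} = 4,  s_{16} = 2,  s_{17} = 6,  s_{18} = 1.
Since (s_{17}, s_{18}) = (s_1, s_2) = (6, 1) (two consecutive terms determine the rest), the sequence is periodic with period 16.
So s_{1123} = s_{1 + ((1123-1) mod 16)} = s_3 = 0.

0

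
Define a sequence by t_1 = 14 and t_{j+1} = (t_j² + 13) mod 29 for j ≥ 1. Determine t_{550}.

We have t_1 = 14, t_2 = 6, t_3 = 20, t_4 = 7, t_5 = 4, t_6 = 0, t_7 = 13, t_8 = 8, t_9 = 19, t_{10} = 26, t_{11} = 22, t_{12} = 4.
Since t_{12} = t_5 = 4, the sequence is eventually periodic: after a pre-period of length 4 it cycles with period 7.
For j ≥ 5, t_j depends only on (j - 5) mod 7. (550 - 5) mod 7 = 6, so t_{550} = t_{11} = 22.

22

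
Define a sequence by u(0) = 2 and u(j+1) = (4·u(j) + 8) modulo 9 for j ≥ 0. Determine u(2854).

Computing terms: u(0) = 2; u(1) = 7; u(2) = 0; u(3) = 8; u(4) = 4; u(5) = 6; u(6) = 5; u(7) = 1; u(8) = 3; u(9) = 2.
Since u(9) = u(0) = 2, the sequence is periodic with period 9.
(2854 - 0) mod 9 = 1, so u(2854) = u(1) = 7.

7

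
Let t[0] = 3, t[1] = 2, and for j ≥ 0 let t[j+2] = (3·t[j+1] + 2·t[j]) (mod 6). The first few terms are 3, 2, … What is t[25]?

2

Listing terms: t[0] = 3; t[1] = 2; t[2] = 0; t[3] = 4; t[4] = 0; t[5] = 2; t[6] = 0.
Since (t[5], t[6]) = (t[1], t[2]) = (2, 0) (two consecutive terms determine the rest), the sequence is eventually periodic: after a pre-period of length 1 it cycles with period 4.
For j ≥ 1, t[j] depends only on (j - 1) mod 4. (25 - 1) mod 4 = 0, so t[25] = t[1] = 2.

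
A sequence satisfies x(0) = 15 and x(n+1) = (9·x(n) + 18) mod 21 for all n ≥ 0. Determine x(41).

Listing terms: x(0) = 15, x(1) = 6, x(2) = 9, x(3) = 15.
The sequence repeats with period 3.
(41 - 0) mod 3 = 2, so x(41) = x(2) = 9.

9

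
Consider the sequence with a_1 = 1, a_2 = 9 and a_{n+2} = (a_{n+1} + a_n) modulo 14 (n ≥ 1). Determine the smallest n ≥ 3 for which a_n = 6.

6

We have a_1 = 1,  a_2 = 9,  a_3 = 10,  a_4 = 5,  a_5 = 1,  a_6 = 6,  a_7 = 7,  a_8 = 13,  a_9 = 6,  a_{10} = 5,  a_{11} = 11,  a_{12} = 2,  a_{13} = 13,  a_{14} = 1,  a_{15} = 0,  a_{16} = 1,  a_{17} = 1,  a_{18} = 2,  a_{19} = 3,  a_{20} = 5,  a_{21} = 8,  a_{22} = 13,  a_{23} = 7,  a_{24} = 6,  a_{25} = 13,  a_{26} = 5,  a_{27} = 4,  a_{28} = 9,  a_{29} = 13,  a_{30} = 8,  a_{31} = 7,  a_{32} = 1,  a_{33} = 8,  a_{34} = 9,  a_{35} = 3,  a_{36} = 12,  a_{37} = 1,  a_{38} = 13,  a_{39} = 0,  a_{40} = 13,  a_{41} = 13,  a_{42} = 12,  a_{43} = 11,  a_{44} = 9,  a_{45} = 6,  a_{46} = 1,  a_{47} = 7,  a_{48} = 8,  a_{49} = 1,  a_{50} = 9.
Since (a_{49}, a_{50}) = (a_1, a_2) = (1, 9) (two consecutive terms determine the rest), the sequence is periodic with period 48.
The value 6 first appears (with n ≥ 3) at a_6.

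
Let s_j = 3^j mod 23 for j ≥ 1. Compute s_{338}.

We have s_1 = 3,  s_2 = 9,  s_3 = 4,  s_4 = 12,  s_5 = 13,  s_6 = 16,  s_7 = 2,  s_8 = 6,  s_9 = 18,  s_{10} = 8,  s_{11} = 1,  s_{12} = 3.
Since s_{12} = s_1 = 3, the sequence is periodic with period 11.
(338 - 1) mod 11 = 7, so s_{338} = s_8 = 6.

6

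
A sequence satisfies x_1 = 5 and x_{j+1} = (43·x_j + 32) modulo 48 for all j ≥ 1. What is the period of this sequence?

Listing terms: x_1 = 5, x_2 = 7, x_3 = 45, x_4 = 47, x_5 = 37, x_6 = 39, x_7 = 29, x_8 = 31, x_9 = 21, x_{10} = 23, x_{11} = 13, x_{12} = 15, x_{13} = 5.
The sequence repeats with period 12.

12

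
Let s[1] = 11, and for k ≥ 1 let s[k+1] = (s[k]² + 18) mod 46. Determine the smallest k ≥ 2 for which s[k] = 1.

We have s[1] = 11,  s[2] = 1,  s[3] = 19,  s[4] = 11.
Since s[4] = s[1] = 11, the sequence is periodic with period 3.
The value 1 first appears (with k ≥ 2) at s[2].

2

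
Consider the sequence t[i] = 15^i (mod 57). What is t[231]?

Computing terms: t[1] = 15, t[2] = 54, t[3] = 12, t[4] = 9, t[5] = 21, t[6] = 30, t[7] = 51, t[8] = 24, t[9] = 18, t[10] = 42, t[11] = 3, t[12] = 45, t[13] = 48, t[14] = 36, t[15] = 27, t[16] = 6, t[17] = 33, t[18] = 39, t[19] = 15.
The sequence repeats with period 18.
(231 - 1) mod 18 = 14, so t[231] = t[15] = 27.

27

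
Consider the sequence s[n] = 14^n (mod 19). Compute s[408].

11

Computing terms: s[1] = 14; s[2] = 6; s[3] = 8; s[4] = 17; s[5] = 10; s[6] = 7; s[7] = 3; s[8] = 4; s[9] = 18; s[10] = 5; s[11] = 13; s[12] = 11; s[13] = 2; s[14] = 9; s[15] = 12; s[16] = 16; s[17] = 15; s[18] = 1; s[19] = 14.
Since s[19] = s[1] = 14, the sequence is periodic with period 18.
So s[408] = s[1 + ((408-1) mod 18)] = s[12] = 11.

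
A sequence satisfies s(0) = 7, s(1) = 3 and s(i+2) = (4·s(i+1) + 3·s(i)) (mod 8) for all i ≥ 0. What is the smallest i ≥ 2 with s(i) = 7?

4

Computing terms: s(0) = 7, s(1) = 3, s(2) = 1, s(3) = 5, s(4) = 7, s(5) = 3.
The sequence repeats with period 4.
The value 7 next appears (with i ≥ 2) at s(4).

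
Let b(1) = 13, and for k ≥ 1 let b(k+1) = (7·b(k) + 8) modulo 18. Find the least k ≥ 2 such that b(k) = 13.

Computing terms: b(1) = 13,  b(2) = 9,  b(3) = 17,  b(4) = 1,  b(5) = 15,  b(6) = 5,  b(7) = 7,  b(8) = 3,  b(9) = 11,  b(10) = 13.
The sequence repeats with period 9.
The value 13 next appears (with k ≥ 2) at b(10).

10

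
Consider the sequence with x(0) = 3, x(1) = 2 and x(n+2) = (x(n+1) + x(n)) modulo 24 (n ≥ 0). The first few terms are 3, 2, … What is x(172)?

Computing terms: x(0) = 3, x(1) = 2, x(2) = 5, x(3) = 7, x(4) = 12, x(5) = 19, x(6) = 7, x(7) = 2, x(8) = 9, x(9) = 11, x(10) = 20, x(11) = 7, x(12) = 3, x(13) = 10, x(14) = 13, x(15) = 23, x(16) = 12, x(17) = 11, x(18) = 23, x(19) = 10, x(20) = 9, x(21) = 19, x(22) = 4, x(23) = 23, x(24) = 3, x(25) = 2.
Since (x(24), x(25)) = (x(0), x(1)) = (3, 2) (two consecutive terms determine the rest), the sequence is periodic with period 24.
So x(172) = x(0 + ((172-0) mod 24)) = x(4) = 12.

12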